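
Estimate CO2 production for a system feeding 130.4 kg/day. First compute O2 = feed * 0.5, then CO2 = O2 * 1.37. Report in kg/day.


O2 = 130.4 * 0.5 = 65.2
CO2 = 65.2 * 1.37 = 89.324

89.324 kg/day


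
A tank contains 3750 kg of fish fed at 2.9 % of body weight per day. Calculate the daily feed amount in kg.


Feeding rate fraction = 2.9% / 100 = 0.029
Daily feed = 3750 kg * 0.029 = 108.75 kg/day

108.75 kg/day


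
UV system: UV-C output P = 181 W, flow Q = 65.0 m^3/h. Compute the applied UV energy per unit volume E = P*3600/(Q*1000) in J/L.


Energy delivered per hour = 181 W * 3600 s = 651600 J/h
Volume treated per hour = 65.0 m^3/h * 1000 = 65000 L/h
dose = 651600 / 65000 = 10.0246 J/L

10.0246 J/L


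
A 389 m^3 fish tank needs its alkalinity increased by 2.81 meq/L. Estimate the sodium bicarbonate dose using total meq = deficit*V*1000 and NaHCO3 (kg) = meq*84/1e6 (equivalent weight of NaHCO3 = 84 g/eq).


Tank volume in L = 389 m^3 * 1000 = 389000 L
Total meq required = 2.81 meq/L * 389000 L = 1093090 meq
NaHCO3 mass = 1093090 meq * 84 mg/meq / 1e6 = 91.8196 kg

91.8196 kg


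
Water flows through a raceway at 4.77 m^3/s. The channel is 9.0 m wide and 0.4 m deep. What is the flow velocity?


Cross-sectional area = W * d = 9.0 * 0.4 = 3.6 m^2
Velocity = Q / A = 4.77 / 3.6 = 1.325 m/s

1.325 m/s


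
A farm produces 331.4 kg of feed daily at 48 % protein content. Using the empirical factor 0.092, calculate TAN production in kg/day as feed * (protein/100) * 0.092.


Protein in feed = 331.4 * 48/100 = 159.072 kg/day
TAN = protein * 0.092 = 159.072 * 0.092 = 14.634624 kg/day

14.634624 kg/day


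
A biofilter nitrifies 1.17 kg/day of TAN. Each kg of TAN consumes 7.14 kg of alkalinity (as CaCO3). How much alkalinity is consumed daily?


Alkalinity factor: 7.14 kg CaCO3 consumed per kg TAN nitrified
alk = 1.17 kg TAN * 7.14 = 8.3538 kg CaCO3/day

8.3538 kg CaCO3/day


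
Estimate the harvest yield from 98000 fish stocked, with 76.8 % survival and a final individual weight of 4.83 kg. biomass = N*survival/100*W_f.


Survivors = 98000 * 76.8/100 = 75264 fish
Harvest biomass = survivors * W_f = 75264 * 4.83 = 363525.12 kg

363525.12 kg


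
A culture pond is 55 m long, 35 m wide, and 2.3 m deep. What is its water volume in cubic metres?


Base area = L * W = 55 * 35 = 1925 m^2
Volume = area * depth = 1925 * 2.3 = 4427.5 m^3

4427.5 m^3


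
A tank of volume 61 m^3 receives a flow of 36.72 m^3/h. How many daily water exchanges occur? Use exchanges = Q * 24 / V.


Daily flow volume = 36.72 m^3/h * 24 h = 881.28 m^3/day
Exchanges = daily flow / tank volume = 881.28 / 61 = 14.4472 exchanges/day

14.4472 exchanges/day


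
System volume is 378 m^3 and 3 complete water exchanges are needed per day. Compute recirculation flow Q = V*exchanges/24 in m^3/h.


Daily recirculation volume = 378 m^3 * 3 = 1134 m^3/day
Flow rate Q = daily volume / 24 h = 1134 / 24 = 47.25 m^3/h

47.25 m^3/h


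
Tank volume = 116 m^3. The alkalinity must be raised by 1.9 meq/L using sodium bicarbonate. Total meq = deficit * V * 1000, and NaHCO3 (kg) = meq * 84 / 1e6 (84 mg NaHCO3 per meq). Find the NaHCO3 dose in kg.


Tank volume in L = 116 m^3 * 1000 = 116000 L
Total meq required = 1.9 meq/L * 116000 L = 220400 meq
NaHCO3 mass = 220400 meq * 84 mg/meq / 1e6 = 18.5136 kg

18.5136 kg


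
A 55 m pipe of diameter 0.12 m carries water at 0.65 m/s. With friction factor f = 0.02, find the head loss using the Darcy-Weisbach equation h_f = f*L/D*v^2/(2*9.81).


v^2 = 0.65^2 = 0.4225 m^2/s^2
L/D = 55/0.12 = 458.33333
h_f = f*(L/D)*v^2/(2g) = 0.02 * 458.33333 * 0.4225 / 19.62 = 0.197396 m

0.197396 m


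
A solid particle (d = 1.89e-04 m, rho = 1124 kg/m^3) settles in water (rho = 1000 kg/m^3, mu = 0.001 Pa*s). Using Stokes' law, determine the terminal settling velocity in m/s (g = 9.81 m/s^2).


Density difference: rho_p - rho_f = 1124 - 1000 = 124 kg/m^3
d^2 = (1.89e-04)^2 = 3.5721e-08 m^2
Numerator = (rho_p - rho_f) * g * d^2 = 124 * 9.81 * 3.5721e-08 = 4.3452453e-05
Denominator = 18 * mu = 18 * 0.001 = 0.018
v_s = 4.3452453e-05 / 0.018 = 0.00241403 m/s
Check: Re = rho_f * v_s * d / mu = 1000 * 0.00241403 * 1.89e-04 / 0.001 = 0.456 < 1, so Stokes' law applies.

0.00241403 m/s


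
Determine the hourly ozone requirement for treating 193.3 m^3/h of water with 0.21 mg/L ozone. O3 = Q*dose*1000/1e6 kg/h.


O3 demand (mg/h) = Q * dose * 1000 = 193.3 * 0.21 * 1000 = 40593 mg/h
Convert mg to kg: 40593 / 1e6 = 0.040593 kg/h

0.040593 kg/h


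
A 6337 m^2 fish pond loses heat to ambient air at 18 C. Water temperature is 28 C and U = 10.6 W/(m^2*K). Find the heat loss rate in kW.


Temperature difference dT = 28 - 18 = 10 K
Heat loss (W) = U * A * dT = 10.6 * 6337 * 10 = 671722 W
Convert to kW: 671722 / 1000 = 671.722 kW

671.722 kW


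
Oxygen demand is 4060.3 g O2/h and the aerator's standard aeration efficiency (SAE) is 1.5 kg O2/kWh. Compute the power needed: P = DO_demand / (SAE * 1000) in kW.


SAE in g O2/kWh = 1.5 * 1000 = 1500 g/kWh
P = DO_demand / SAE_g = 4060.3 / 1500 = 2.70687 kW

2.70687 kW


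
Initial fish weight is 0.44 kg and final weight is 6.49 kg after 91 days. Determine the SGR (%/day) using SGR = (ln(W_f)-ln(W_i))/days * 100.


ln(W_f) = ln(6.49) = 1.8702625
ln(W_i) = ln(0.44) = -0.82098055
ln(W_f) - ln(W_i) = 1.8702625 - -0.82098055 = 2.691243
SGR = 2.691243 / 91 * 100 = 2.95741 %/day

2.95741 %/day


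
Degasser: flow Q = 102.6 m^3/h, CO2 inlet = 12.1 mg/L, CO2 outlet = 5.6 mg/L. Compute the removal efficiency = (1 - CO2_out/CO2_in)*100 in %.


CO2_out / CO2_in = 5.6 / 12.1 = 0.46280992
Fraction remaining = 0.46280992
efficiency = (1 - 0.46280992) * 100 = 53.719 %

53.719 %


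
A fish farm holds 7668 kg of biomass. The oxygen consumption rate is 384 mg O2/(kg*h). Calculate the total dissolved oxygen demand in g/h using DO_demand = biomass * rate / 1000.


Total O2 consumption (mg/h) = 7668 kg * 384 mg/(kg*h) = 2944512 mg/h
Convert to g/h: 2944512 / 1000 = 2944.512 g/h

2944.512 g/h


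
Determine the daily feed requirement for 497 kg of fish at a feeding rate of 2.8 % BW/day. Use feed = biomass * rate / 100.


Feeding rate fraction = 2.8% / 100 = 0.028
Daily feed = 497 kg * 0.028 = 13.916 kg/day

13.916 kg/day


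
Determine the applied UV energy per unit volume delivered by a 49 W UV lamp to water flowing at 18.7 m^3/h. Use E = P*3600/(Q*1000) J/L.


Energy delivered per hour = 49 W * 3600 s = 176400 J/h
Volume treated per hour = 18.7 m^3/h * 1000 = 18700 L/h
dose = 176400 / 18700 = 9.43316 J/L

9.43316 J/L


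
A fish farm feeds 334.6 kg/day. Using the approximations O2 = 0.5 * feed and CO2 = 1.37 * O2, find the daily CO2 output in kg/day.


O2 = 334.6 * 0.5 = 167.3
CO2 = 167.3 * 1.37 = 229.201

229.201 kg/day


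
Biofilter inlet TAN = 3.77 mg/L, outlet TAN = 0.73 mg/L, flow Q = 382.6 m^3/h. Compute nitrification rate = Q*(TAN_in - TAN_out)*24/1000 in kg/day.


Concentration drop: TAN_in - TAN_out = 3.77 - 0.73 = 3.04 mg/L
Hourly TAN removed = Q * dTAN = 382.6 m^3/h * 3.04 mg/L = 1163.104 g/h  (m^3/h * mg/L = g/h)
Daily TAN removed = 1163.104 * 24 = 27914.496 g/day
Convert to kg/day: 27914.496 / 1000 = 27.914496 kg/day

27.914496 kg/day


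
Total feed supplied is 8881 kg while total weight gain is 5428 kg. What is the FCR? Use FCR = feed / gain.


FCR = feed consumed / weight gained
FCR = 8881 kg / 5428 kg = 1.63615

1.63615


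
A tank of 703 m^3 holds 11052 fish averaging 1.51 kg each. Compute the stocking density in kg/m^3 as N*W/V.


Total biomass = 11052 fish * 1.51 kg = 16688.52 kg
Density = total biomass / volume = 16688.52 / 703 = 23.739 kg/m^3

23.739 kg/m^3


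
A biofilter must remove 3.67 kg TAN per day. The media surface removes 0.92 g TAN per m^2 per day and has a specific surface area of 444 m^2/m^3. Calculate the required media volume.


A = 3.67*1000 / 0.92 = 3989.1304 m^2
V = 3989.1304 / 444 = 8.98453

8.98453 m^3


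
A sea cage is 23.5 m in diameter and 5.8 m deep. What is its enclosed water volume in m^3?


r = d/2 = 23.5/2 = 11.75 m
Base area = pi*r^2 = pi*11.75^2 = 433.73614 m^2
Volume = 433.73614 * 5.8 = 2515.67 m^3

2515.67 m^3


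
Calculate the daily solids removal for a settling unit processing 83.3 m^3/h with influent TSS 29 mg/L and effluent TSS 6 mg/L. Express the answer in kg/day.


Concentration drop: TSS_in - TSS_out = 29 - 6 = 23 mg/L
Hourly solids removed = Q * dTSS = 83.3 m^3/h * 23 mg/L = 1915.9 g/h  (m^3/h * mg/L = g/h)
Daily solids removed = 1915.9 * 24 = 45981.6 g/day
Convert g to kg: 45981.6 / 1000 = 45.9816 kg/day

45.9816 kg/day


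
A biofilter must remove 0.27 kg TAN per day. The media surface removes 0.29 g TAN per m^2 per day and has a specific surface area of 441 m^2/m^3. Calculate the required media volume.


A = 0.27*1000 / 0.29 = 931.03448 m^2
V = 931.03448 / 441 = 2.11119

2.11119 m^3


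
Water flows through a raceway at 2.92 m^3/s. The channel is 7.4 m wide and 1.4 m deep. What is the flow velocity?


Cross-sectional area = W * d = 7.4 * 1.4 = 10.36 m^2
Velocity = Q / A = 2.92 / 10.36 = 0.281853 m/s

0.281853 m/s


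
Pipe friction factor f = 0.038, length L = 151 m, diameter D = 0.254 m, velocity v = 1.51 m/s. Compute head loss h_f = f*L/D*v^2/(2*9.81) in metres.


v^2 = 1.51^2 = 2.2801 m^2/s^2
L/D = 151/0.254 = 594.48819
h_f = f*(L/D)*v^2/(2g) = 0.038 * 594.48819 * 2.2801 / 19.62 = 2.62532 m

2.62532 m


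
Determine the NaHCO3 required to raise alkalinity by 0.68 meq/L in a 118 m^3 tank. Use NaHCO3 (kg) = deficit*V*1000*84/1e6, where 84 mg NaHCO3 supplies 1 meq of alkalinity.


Tank volume in L = 118 m^3 * 1000 = 118000 L
Total meq required = 0.68 meq/L * 118000 L = 80240 meq
NaHCO3 mass = 80240 meq * 84 mg/meq / 1e6 = 6.74016 kg

6.74016 kg


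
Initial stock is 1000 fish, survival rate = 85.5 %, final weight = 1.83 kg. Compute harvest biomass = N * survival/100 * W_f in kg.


Survivors = 1000 * 85.5/100 = 855 fish
Harvest biomass = survivors * W_f = 855 * 1.83 = 1564.65 kg

1564.65 kg


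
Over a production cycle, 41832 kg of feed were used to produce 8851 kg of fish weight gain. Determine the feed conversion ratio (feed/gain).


FCR = feed consumed / weight gained
FCR = 41832 kg / 8851 kg = 4.72625

4.72625


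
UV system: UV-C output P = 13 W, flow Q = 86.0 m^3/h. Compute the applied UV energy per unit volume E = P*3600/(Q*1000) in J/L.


Energy delivered per hour = 13 W * 3600 s = 46800 J/h
Volume treated per hour = 86.0 m^3/h * 1000 = 86000 L/h
dose = 46800 / 86000 = 0.544186 J/L

0.544186 J/L


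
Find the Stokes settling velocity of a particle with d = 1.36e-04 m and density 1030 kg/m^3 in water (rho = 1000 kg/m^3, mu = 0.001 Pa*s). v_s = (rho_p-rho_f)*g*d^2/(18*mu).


Density difference: rho_p - rho_f = 1030 - 1000 = 30 kg/m^3
d^2 = (1.36e-04)^2 = 1.8496e-08 m^2
Numerator = (rho_p - rho_f) * g * d^2 = 30 * 9.81 * 1.8496e-08 = 5.4433728e-06
Denominator = 18 * mu = 18 * 0.001 = 0.018
v_s = 5.4433728e-06 / 0.018 = 3.0241e-04 m/s
Check: Re = rho_f * v_s * d / mu = 1000 * 3.0241e-04 * 1.36e-04 / 0.001 = 0.0411 < 1, so Stokes' law applies.

3.0241e-04 m/s


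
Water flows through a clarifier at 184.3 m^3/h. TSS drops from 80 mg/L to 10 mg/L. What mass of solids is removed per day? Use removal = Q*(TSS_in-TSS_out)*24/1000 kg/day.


Concentration drop: TSS_in - TSS_out = 80 - 10 = 70 mg/L
Hourly solids removed = Q * dTSS = 184.3 m^3/h * 70 mg/L = 12901 g/h  (m^3/h * mg/L = g/h)
Daily solids removed = 12901 * 24 = 309624 g/day
Convert g to kg: 309624 / 1000 = 309.624 kg/day

309.624 kg/day


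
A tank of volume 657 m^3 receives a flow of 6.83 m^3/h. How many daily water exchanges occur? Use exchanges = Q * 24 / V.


Daily flow volume = 6.83 m^3/h * 24 h = 163.92 m^3/day
Exchanges = daily flow / tank volume = 163.92 / 657 = 0.249498 exchanges/day

0.249498 exchanges/day


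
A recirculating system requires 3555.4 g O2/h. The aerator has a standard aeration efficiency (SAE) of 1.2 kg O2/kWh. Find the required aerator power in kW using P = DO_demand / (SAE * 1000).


SAE in g O2/kWh = 1.2 * 1000 = 1200 g/kWh
P = DO_demand / SAE_g = 3555.4 / 1200 = 2.96283 kW

2.96283 kW


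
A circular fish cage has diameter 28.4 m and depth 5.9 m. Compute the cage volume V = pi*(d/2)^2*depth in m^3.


r = d/2 = 28.4/2 = 14.2 m
Base area = pi*r^2 = pi*14.2^2 = 633.47074 m^2
Volume = 633.47074 * 5.9 = 3737.48 m^3

3737.48 m^3


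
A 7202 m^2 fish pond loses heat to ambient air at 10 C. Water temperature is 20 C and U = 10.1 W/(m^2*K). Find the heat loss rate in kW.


Temperature difference dT = 20 - 10 = 10 K
Heat loss (W) = U * A * dT = 10.1 * 7202 * 10 = 727402 W
Convert to kW: 727402 / 1000 = 727.402 kW

727.402 kW


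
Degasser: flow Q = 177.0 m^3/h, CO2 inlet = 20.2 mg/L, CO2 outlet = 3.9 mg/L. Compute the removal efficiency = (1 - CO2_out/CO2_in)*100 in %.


CO2_out / CO2_in = 3.9 / 20.2 = 0.19306931
Fraction remaining = 0.19306931
efficiency = (1 - 0.19306931) * 100 = 80.6931 %

80.6931 %


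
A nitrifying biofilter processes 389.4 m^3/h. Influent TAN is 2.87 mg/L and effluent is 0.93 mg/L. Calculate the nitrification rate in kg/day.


Concentration drop: TAN_in - TAN_out = 2.87 - 0.93 = 1.94 mg/L
Hourly TAN removed = Q * dTAN = 389.4 m^3/h * 1.94 mg/L = 755.436 g/h  (m^3/h * mg/L = g/h)
Daily TAN removed = 755.436 * 24 = 18130.464 g/day
Convert to kg/day: 18130.464 / 1000 = 18.130464 kg/day

18.130464 kg/day


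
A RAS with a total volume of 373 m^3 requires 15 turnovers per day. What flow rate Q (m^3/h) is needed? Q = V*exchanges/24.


Daily recirculation volume = 373 m^3 * 15 = 5595 m^3/day
Flow rate Q = daily volume / 24 h = 5595 / 24 = 233.125 m^3/h

233.125 m^3/h


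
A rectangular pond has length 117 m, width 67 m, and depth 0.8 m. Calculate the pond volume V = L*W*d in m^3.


Base area = L * W = 117 * 67 = 7839 m^2
Volume = area * depth = 7839 * 0.8 = 6271.2 m^3

6271.2 m^3


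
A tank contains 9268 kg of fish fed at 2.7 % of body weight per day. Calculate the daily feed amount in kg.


Feeding rate fraction = 2.7% / 100 = 0.027
Daily feed = 9268 kg * 0.027 = 250.236 kg/day

250.236 kg/day


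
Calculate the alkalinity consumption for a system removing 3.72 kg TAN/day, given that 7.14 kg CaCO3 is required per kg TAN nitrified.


Alkalinity factor: 7.14 kg CaCO3 consumed per kg TAN nitrified
alk = 3.72 kg TAN * 7.14 = 26.5608 kg CaCO3/day

26.5608 kg CaCO3/day


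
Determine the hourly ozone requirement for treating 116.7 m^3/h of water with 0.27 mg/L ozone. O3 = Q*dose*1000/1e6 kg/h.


O3 demand (mg/h) = Q * dose * 1000 = 116.7 * 0.27 * 1000 = 31509 mg/h
Convert mg to kg: 31509 / 1e6 = 0.031509 kg/h

0.031509 kg/h


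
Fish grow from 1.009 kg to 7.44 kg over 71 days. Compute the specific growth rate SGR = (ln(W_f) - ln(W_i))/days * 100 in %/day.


ln(W_f) = ln(7.44) = 2.0068708
ln(W_i) = ln(1.009) = 0.0089597414
ln(W_f) - ln(W_i) = 2.0068708 - 0.0089597414 = 1.9979111
SGR = 1.9979111 / 71 * 100 = 2.81396 %/day

2.81396 %/day


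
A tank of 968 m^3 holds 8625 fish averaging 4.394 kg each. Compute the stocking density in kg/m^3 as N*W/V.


Total biomass = 8625 fish * 4.394 kg = 37898.25 kg
Density = total biomass / volume = 37898.25 / 968 = 39.1511 kg/m^3

39.1511 kg/m^3


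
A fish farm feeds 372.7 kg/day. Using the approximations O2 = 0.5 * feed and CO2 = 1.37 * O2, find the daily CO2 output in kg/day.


O2 = 372.7 * 0.5 = 186.35
CO2 = 186.35 * 1.37 = 255.2995

255.2995 kg/day


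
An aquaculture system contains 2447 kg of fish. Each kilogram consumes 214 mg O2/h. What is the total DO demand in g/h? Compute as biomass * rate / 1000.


Total O2 consumption (mg/h) = 2447 kg * 214 mg/(kg*h) = 523658 mg/h
Convert to g/h: 523658 / 1000 = 523.658 g/h

523.658 g/h


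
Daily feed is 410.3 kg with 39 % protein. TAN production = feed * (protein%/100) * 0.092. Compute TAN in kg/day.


Protein in feed = 410.3 * 39/100 = 160.017 kg/day
TAN = protein * 0.092 = 160.017 * 0.092 = 14.721564 kg/day

14.721564 kg/day


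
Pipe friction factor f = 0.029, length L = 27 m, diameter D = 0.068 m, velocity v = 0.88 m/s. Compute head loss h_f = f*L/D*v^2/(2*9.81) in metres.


v^2 = 0.88^2 = 0.7744 m^2/s^2
L/D = 27/0.068 = 397.05882
h_f = f*(L/D)*v^2/(2g) = 0.029 * 397.05882 * 0.7744 / 19.62 = 0.454485 m

0.454485 m


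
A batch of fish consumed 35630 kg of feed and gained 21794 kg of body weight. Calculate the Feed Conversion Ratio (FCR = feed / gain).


FCR = feed consumed / weight gained
FCR = 35630 kg / 21794 kg = 1.63485

1.63485


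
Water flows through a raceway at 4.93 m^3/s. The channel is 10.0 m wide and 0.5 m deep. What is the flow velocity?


Cross-sectional area = W * d = 10.0 * 0.5 = 5 m^2
Velocity = Q / A = 4.93 / 5 = 0.986 m/s

0.986 m/s


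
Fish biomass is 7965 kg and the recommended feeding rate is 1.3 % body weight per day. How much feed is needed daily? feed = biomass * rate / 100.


Feeding rate fraction = 1.3% / 100 = 0.013
Daily feed = 7965 kg * 0.013 = 103.545 kg/day

103.545 kg/day


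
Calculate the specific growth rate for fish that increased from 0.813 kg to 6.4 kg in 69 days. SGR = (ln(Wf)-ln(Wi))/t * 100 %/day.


ln(W_f) = ln(6.4) = 1.856298
ln(W_i) = ln(0.813) = -0.20702417
ln(W_f) - ln(W_i) = 1.856298 - -0.20702417 = 2.0633222
SGR = 2.0633222 / 69 * 100 = 2.99032 %/day

2.99032 %/day


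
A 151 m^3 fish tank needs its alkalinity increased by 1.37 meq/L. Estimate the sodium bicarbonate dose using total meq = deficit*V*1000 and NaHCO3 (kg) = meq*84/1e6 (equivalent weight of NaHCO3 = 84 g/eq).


Tank volume in L = 151 m^3 * 1000 = 151000 L
Total meq required = 1.37 meq/L * 151000 L = 206870 meq
NaHCO3 mass = 206870 meq * 84 mg/meq / 1e6 = 17.3771 kg

17.3771 kg


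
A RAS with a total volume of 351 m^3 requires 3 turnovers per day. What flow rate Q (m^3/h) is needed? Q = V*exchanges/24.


Daily recirculation volume = 351 m^3 * 3 = 1053 m^3/day
Flow rate Q = daily volume / 24 h = 1053 / 24 = 43.875 m^3/h

43.875 m^3/h


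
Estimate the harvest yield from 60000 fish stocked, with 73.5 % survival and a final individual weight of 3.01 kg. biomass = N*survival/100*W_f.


Survivors = 60000 * 73.5/100 = 44100 fish
Harvest biomass = survivors * W_f = 44100 * 3.01 = 132741 kg

132741 kg


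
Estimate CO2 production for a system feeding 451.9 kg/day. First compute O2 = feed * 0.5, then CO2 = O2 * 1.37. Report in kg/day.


O2 = 451.9 * 0.5 = 225.95
CO2 = 225.95 * 1.37 = 309.5515

309.5515 kg/day


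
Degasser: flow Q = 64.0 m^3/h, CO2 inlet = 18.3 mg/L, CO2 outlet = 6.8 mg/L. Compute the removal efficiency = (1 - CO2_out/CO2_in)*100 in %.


CO2_out / CO2_in = 6.8 / 18.3 = 0.3715847
Fraction remaining = 0.3715847
efficiency = (1 - 0.3715847) * 100 = 62.8415 %

62.8415 %


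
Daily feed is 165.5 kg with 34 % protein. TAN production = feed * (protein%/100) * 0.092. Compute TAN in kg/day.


Protein in feed = 165.5 * 34/100 = 56.27 kg/day
TAN = protein * 0.092 = 56.27 * 0.092 = 5.17684 kg/day

5.17684 kg/day


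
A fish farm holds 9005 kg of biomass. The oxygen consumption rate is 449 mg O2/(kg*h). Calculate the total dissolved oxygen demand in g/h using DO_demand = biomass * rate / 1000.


Total O2 consumption (mg/h) = 9005 kg * 449 mg/(kg*h) = 4043245 mg/h
Convert to g/h: 4043245 / 1000 = 4043.245 g/h

4043.245 g/h


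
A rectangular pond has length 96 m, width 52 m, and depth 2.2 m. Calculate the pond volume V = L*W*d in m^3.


Base area = L * W = 96 * 52 = 4992 m^2
Volume = area * depth = 4992 * 2.2 = 10982.4 m^3

10982.4 m^3


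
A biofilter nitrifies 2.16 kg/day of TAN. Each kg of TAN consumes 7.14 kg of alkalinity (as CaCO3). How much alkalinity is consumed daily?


Alkalinity factor: 7.14 kg CaCO3 consumed per kg TAN nitrified
alk = 2.16 kg TAN * 7.14 = 15.4224 kg CaCO3/day

15.4224 kg CaCO3/day


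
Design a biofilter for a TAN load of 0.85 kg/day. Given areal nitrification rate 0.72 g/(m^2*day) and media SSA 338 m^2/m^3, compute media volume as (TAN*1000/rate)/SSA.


A = 0.85*1000 / 0.72 = 1180.5556 m^2
V = 1180.5556 / 338 = 3.49277

3.49277 m^3


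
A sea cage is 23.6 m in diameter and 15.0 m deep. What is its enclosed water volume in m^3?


r = d/2 = 23.6/2 = 11.8 m
Base area = pi*r^2 = pi*11.8^2 = 437.43536 m^2
Volume = 437.43536 * 15.0 = 6561.53 m^3

6561.53 m^3


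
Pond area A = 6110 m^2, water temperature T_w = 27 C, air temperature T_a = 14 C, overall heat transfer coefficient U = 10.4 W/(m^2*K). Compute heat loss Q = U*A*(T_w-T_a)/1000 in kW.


Temperature difference dT = 27 - 14 = 13 K
Heat loss (W) = U * A * dT = 10.4 * 6110 * 13 = 826072 W
Convert to kW: 826072 / 1000 = 826.072 kW

826.072 kW


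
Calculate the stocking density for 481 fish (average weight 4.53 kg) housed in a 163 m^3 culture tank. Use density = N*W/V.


Total biomass = 481 fish * 4.53 kg = 2178.93 kg
Density = total biomass / volume = 2178.93 / 163 = 13.3677 kg/m^3

13.3677 kg/m^3


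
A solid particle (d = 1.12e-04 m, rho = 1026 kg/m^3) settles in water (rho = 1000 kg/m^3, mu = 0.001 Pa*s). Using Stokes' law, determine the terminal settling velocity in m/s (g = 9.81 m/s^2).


Density difference: rho_p - rho_f = 1026 - 1000 = 26 kg/m^3
d^2 = (1.12e-04)^2 = 1.2544e-08 m^2
Numerator = (rho_p - rho_f) * g * d^2 = 26 * 9.81 * 1.2544e-08 = 3.1994726e-06
Denominator = 18 * mu = 18 * 0.001 = 0.018
v_s = 3.1994726e-06 / 0.018 = 1.77748e-04 m/s
Check: Re = rho_f * v_s * d / mu = 1000 * 1.77748e-04 * 1.12e-04 / 0.001 = 0.0199 < 1, so Stokes' law applies.

1.77748e-04 m/s


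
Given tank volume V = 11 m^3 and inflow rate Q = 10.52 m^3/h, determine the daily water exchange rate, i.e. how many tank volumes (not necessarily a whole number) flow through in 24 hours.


Daily flow volume = 10.52 m^3/h * 24 h = 252.48 m^3/day
Exchanges = daily flow / tank volume = 252.48 / 11 = 22.9527 exchanges/day

22.9527 exchanges/day


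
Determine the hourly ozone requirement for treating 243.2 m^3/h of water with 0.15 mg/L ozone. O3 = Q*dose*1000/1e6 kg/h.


O3 demand (mg/h) = Q * dose * 1000 = 243.2 * 0.15 * 1000 = 36480 mg/h
Convert mg to kg: 36480 / 1e6 = 0.03648 kg/h

0.03648 kg/h


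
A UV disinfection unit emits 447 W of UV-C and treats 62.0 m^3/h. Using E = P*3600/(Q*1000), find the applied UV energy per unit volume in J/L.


Energy delivered per hour = 447 W * 3600 s = 1609200 J/h
Volume treated per hour = 62.0 m^3/h * 1000 = 62000 L/h
dose = 1609200 / 62000 = 25.9548 J/L

25.9548 J/L


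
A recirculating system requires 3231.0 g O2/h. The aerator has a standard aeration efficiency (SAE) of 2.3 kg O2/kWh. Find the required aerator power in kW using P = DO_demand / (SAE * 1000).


SAE in g O2/kWh = 2.3 * 1000 = 2300 g/kWh
P = DO_demand / SAE_g = 3231.0 / 2300 = 1.40478 kW

1.40478 kW


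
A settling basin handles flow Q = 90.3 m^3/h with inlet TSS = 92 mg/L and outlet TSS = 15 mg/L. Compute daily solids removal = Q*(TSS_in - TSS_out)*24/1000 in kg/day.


Concentration drop: TSS_in - TSS_out = 92 - 15 = 77 mg/L
Hourly solids removed = Q * dTSS = 90.3 m^3/h * 77 mg/L = 6953.1 g/h  (m^3/h * mg/L = g/h)
Daily solids removed = 6953.1 * 24 = 166874.4 g/day
Convert g to kg: 166874.4 / 1000 = 166.8744 kg/day

166.8744 kg/day


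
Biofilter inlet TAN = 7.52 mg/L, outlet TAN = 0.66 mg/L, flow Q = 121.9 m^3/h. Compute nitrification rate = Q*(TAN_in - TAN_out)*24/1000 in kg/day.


Concentration drop: TAN_in - TAN_out = 7.52 - 0.66 = 6.86 mg/L
Hourly TAN removed = Q * dTAN = 121.9 m^3/h * 6.86 mg/L = 836.234 g/h  (m^3/h * mg/L = g/h)
Daily TAN removed = 836.234 * 24 = 20069.616 g/day
Convert to kg/day: 20069.616 / 1000 = 20.069616 kg/day

20.069616 kg/day


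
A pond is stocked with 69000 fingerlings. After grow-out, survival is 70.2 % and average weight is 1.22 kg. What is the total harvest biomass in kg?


Survivors = 69000 * 70.2/100 = 48438 fish
Harvest biomass = survivors * W_f = 48438 * 1.22 = 59094.36 kg

59094.36 kg


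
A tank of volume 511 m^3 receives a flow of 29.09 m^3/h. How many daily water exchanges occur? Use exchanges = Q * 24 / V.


Daily flow volume = 29.09 m^3/h * 24 h = 698.16 m^3/day
Exchanges = daily flow / tank volume = 698.16 / 511 = 1.36626 exchanges/day

1.36626 exchanges/day


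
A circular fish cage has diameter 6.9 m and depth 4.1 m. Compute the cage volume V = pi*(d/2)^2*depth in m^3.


r = d/2 = 6.9/2 = 3.45 m
Base area = pi*r^2 = pi*3.45^2 = 37.392807 m^2
Volume = 37.392807 * 4.1 = 153.311 m^3

153.311 m^3


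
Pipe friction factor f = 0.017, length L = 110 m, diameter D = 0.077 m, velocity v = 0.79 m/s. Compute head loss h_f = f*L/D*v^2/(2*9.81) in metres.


v^2 = 0.79^2 = 0.6241 m^2/s^2
L/D = 110/0.077 = 1428.5714
h_f = f*(L/D)*v^2/(2g) = 0.017 * 1428.5714 * 0.6241 / 19.62 = 0.772513 m

0.772513 m


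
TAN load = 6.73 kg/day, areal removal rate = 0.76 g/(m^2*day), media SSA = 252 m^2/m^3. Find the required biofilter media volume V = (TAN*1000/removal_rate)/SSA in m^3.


A = 6.73*1000 / 0.76 = 8855.2632 m^2
V = 8855.2632 / 252 = 35.1399

35.1399 m^3


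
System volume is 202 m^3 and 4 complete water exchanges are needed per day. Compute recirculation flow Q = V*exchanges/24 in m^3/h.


Daily recirculation volume = 202 m^3 * 4 = 808 m^3/day
Flow rate Q = daily volume / 24 h = 808 / 24 = 33.6667 m^3/h

33.6667 m^3/h


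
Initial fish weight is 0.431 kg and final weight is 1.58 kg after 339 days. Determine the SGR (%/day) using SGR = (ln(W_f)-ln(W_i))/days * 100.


ln(W_f) = ln(1.58) = 0.45742485
ln(W_i) = ln(0.431) = -0.84164719
ln(W_f) - ln(W_i) = 0.45742485 - -0.84164719 = 1.299072
SGR = 1.299072 / 339 * 100 = 0.383207 %/day

0.383207 %/day


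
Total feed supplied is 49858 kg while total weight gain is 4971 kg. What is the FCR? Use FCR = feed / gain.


FCR = feed consumed / weight gained
FCR = 49858 kg / 4971 kg = 10.0298

10.0298


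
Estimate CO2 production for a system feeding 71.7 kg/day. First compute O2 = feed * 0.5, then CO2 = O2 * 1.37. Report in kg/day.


O2 = 71.7 * 0.5 = 35.85
CO2 = 35.85 * 1.37 = 49.1145

49.1145 kg/day


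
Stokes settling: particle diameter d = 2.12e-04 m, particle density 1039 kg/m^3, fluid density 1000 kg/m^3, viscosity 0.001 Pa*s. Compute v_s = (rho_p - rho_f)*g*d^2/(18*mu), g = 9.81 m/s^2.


Density difference: rho_p - rho_f = 1039 - 1000 = 39 kg/m^3
d^2 = (2.12e-04)^2 = 4.4944e-08 m^2
Numerator = (rho_p - rho_f) * g * d^2 = 39 * 9.81 * 4.4944e-08 = 1.7195125e-05
Denominator = 18 * mu = 18 * 0.001 = 0.018
v_s = 1.7195125e-05 / 0.018 = 9.55285e-04 m/s
Check: Re = rho_f * v_s * d / mu = 1000 * 9.55285e-04 * 2.12e-04 / 0.001 = 0.203 < 1, so Stokes' law applies.

9.55285e-04 m/s


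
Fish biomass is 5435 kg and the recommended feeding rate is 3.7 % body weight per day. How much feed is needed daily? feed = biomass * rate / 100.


Feeding rate fraction = 3.7% / 100 = 0.037
Daily feed = 5435 kg * 0.037 = 201.095 kg/day

201.095 kg/day


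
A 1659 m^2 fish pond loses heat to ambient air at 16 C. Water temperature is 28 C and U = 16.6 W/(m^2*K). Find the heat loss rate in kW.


Temperature difference dT = 28 - 16 = 12 K
Heat loss (W) = U * A * dT = 16.6 * 1659 * 12 = 330472.8 W
Convert to kW: 330472.8 / 1000 = 330.4728 kW

330.4728 kW


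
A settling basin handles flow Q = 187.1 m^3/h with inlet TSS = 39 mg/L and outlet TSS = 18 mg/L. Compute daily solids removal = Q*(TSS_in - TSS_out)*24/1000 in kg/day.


Concentration drop: TSS_in - TSS_out = 39 - 18 = 21 mg/L
Hourly solids removed = Q * dTSS = 187.1 m^3/h * 21 mg/L = 3929.1 g/h  (m^3/h * mg/L = g/h)
Daily solids removed = 3929.1 * 24 = 94298.4 g/day
Convert g to kg: 94298.4 / 1000 = 94.2984 kg/day

94.2984 kg/day


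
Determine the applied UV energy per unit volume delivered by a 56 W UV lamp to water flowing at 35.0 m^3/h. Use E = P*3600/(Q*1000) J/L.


Energy delivered per hour = 56 W * 3600 s = 201600 J/h
Volume treated per hour = 35.0 m^3/h * 1000 = 35000 L/h
dose = 201600 / 35000 = 5.76 J/L

5.76 J/L


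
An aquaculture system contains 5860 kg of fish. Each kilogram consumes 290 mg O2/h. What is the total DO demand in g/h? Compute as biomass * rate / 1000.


Total O2 consumption (mg/h) = 5860 kg * 290 mg/(kg*h) = 1699400 mg/h
Convert to g/h: 1699400 / 1000 = 1699.4 g/h

1699.4 g/h


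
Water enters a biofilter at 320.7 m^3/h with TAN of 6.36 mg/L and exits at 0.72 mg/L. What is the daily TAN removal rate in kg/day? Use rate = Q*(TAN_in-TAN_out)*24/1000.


Concentration drop: TAN_in - TAN_out = 6.36 - 0.72 = 5.64 mg/L
Hourly TAN removed = Q * dTAN = 320.7 m^3/h * 5.64 mg/L = 1808.748 g/h  (m^3/h * mg/L = g/h)
Daily TAN removed = 1808.748 * 24 = 43409.952 g/day
Convert to kg/day: 43409.952 / 1000 = 43.409952 kg/day

43.409952 kg/day


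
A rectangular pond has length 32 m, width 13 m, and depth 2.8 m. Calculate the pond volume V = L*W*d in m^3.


Base area = L * W = 32 * 13 = 416 m^2
Volume = area * depth = 416 * 2.8 = 1164.8 m^3

1164.8 m^3


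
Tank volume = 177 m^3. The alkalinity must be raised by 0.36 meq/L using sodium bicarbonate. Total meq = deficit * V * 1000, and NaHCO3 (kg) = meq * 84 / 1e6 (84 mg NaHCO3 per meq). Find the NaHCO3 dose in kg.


Tank volume in L = 177 m^3 * 1000 = 177000 L
Total meq required = 0.36 meq/L * 177000 L = 63720 meq
NaHCO3 mass = 63720 meq * 84 mg/meq / 1e6 = 5.35248 kg

5.35248 kg


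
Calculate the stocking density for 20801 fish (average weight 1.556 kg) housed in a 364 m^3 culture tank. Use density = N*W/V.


Total biomass = 20801 fish * 1.556 kg = 32366.356 kg
Density = total biomass / volume = 32366.356 / 364 = 88.9186 kg/m^3

88.9186 kg/m^3


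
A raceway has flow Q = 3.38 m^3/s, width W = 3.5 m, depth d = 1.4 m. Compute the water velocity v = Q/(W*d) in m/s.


Cross-sectional area = W * d = 3.5 * 1.4 = 4.9 m^2
Velocity = Q / A = 3.38 / 4.9 = 0.689796 m/s

0.689796 m/s


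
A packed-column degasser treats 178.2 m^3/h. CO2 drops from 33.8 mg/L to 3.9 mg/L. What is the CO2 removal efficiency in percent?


CO2_out / CO2_in = 3.9 / 33.8 = 0.11538462
Fraction remaining = 0.11538462
efficiency = (1 - 0.11538462) * 100 = 88.4615 %

88.4615 %


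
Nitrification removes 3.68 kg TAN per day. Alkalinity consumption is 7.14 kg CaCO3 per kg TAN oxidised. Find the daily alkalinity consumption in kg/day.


Alkalinity factor: 7.14 kg CaCO3 consumed per kg TAN nitrified
alk = 3.68 kg TAN * 7.14 = 26.2752 kg CaCO3/day

26.2752 kg CaCO3/day


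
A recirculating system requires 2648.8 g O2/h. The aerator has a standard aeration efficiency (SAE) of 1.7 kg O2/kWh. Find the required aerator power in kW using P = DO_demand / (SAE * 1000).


SAE in g O2/kWh = 1.7 * 1000 = 1700 g/kWh
P = DO_demand / SAE_g = 2648.8 / 1700 = 1.55812 kW

1.55812 kW


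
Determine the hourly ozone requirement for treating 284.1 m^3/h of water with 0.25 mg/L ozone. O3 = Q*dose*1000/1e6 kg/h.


O3 demand (mg/h) = Q * dose * 1000 = 284.1 * 0.25 * 1000 = 71025 mg/h
Convert mg to kg: 71025 / 1e6 = 0.071025 kg/h

0.071025 kg/h


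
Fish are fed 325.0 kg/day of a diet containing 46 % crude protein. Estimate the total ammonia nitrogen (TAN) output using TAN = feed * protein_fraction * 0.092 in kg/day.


Protein in feed = 325.0 * 46/100 = 149.5 kg/day
TAN = protein * 0.092 = 149.5 * 0.092 = 13.754 kg/day

13.754 kg/day


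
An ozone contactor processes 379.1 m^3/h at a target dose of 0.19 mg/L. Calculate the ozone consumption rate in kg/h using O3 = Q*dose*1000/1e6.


O3 demand (mg/h) = Q * dose * 1000 = 379.1 * 0.19 * 1000 = 72029 mg/h
Convert mg to kg: 72029 / 1e6 = 0.072029 kg/h

0.072029 kg/h


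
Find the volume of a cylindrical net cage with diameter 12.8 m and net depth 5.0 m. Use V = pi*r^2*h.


r = d/2 = 12.8/2 = 6.4 m
Base area = pi*r^2 = pi*6.4^2 = 128.67964 m^2
Volume = 128.67964 * 5.0 = 643.398 m^3

643.398 m^3


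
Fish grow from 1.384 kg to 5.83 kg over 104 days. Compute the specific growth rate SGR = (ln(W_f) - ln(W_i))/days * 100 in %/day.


ln(W_f) = ln(5.83) = 1.763017
ln(W_i) = ln(1.384) = 0.32497786
ln(W_f) - ln(W_i) = 1.763017 - 0.32497786 = 1.4380391
SGR = 1.4380391 / 104 * 100 = 1.38273 %/day

1.38273 %/day


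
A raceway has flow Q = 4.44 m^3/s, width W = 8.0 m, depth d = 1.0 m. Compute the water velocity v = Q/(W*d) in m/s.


Cross-sectional area = W * d = 8.0 * 1.0 = 8 m^2
Velocity = Q / A = 4.44 / 8 = 0.555 m/s

0.555 m/s


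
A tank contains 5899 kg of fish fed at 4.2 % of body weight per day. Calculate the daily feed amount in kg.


Feeding rate fraction = 4.2% / 100 = 0.042
Daily feed = 5899 kg * 0.042 = 247.758 kg/day

247.758 kg/day


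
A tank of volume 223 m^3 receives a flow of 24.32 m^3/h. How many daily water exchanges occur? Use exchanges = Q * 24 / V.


Daily flow volume = 24.32 m^3/h * 24 h = 583.68 m^3/day
Exchanges = daily flow / tank volume = 583.68 / 223 = 2.6174 exchanges/day

2.6174 exchanges/day


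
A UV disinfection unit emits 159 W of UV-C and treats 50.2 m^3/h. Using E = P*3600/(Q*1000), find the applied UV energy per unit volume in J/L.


Energy delivered per hour = 159 W * 3600 s = 572400 J/h
Volume treated per hour = 50.2 m^3/h * 1000 = 50200 L/h
dose = 572400 / 50200 = 11.4024 J/L

11.4024 J/L


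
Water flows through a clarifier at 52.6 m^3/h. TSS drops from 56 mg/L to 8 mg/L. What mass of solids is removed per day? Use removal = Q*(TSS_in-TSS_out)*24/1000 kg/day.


Concentration drop: TSS_in - TSS_out = 56 - 8 = 48 mg/L
Hourly solids removed = Q * dTSS = 52.6 m^3/h * 48 mg/L = 2524.8 g/h  (m^3/h * mg/L = g/h)
Daily solids removed = 2524.8 * 24 = 60595.2 g/day
Convert g to kg: 60595.2 / 1000 = 60.5952 kg/day

60.5952 kg/day


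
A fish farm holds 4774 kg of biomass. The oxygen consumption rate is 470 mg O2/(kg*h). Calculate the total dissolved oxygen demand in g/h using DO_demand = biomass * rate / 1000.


Total O2 consumption (mg/h) = 4774 kg * 470 mg/(kg*h) = 2243780 mg/h
Convert to g/h: 2243780 / 1000 = 2243.78 g/h

2243.78 g/h


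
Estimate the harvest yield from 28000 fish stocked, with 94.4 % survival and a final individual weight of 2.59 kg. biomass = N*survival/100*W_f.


Survivors = 28000 * 94.4/100 = 26432 fish
Harvest biomass = survivors * W_f = 26432 * 2.59 = 68458.88 kg

68458.88 kg


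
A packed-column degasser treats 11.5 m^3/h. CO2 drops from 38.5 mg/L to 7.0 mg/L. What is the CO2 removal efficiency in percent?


CO2_out / CO2_in = 7.0 / 38.5 = 0.18181818
Fraction remaining = 0.18181818
efficiency = (1 - 0.18181818) * 100 = 81.8182 %

81.8182 %


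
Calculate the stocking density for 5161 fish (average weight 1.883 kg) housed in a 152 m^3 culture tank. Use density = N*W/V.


Total biomass = 5161 fish * 1.883 kg = 9718.163 kg
Density = total biomass / volume = 9718.163 / 152 = 63.9353 kg/m^3

63.9353 kg/m^3


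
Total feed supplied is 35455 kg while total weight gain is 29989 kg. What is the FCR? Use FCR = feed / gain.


FCR = feed consumed / weight gained
FCR = 35455 kg / 29989 kg = 1.18227

1.18227


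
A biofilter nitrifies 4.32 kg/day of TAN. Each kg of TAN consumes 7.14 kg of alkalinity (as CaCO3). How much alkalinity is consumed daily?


Alkalinity factor: 7.14 kg CaCO3 consumed per kg TAN nitrified
alk = 4.32 kg TAN * 7.14 = 30.8448 kg CaCO3/day

30.8448 kg CaCO3/day


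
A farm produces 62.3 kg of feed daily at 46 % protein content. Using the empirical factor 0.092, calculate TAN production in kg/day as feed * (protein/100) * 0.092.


Protein in feed = 62.3 * 46/100 = 28.658 kg/day
TAN = protein * 0.092 = 28.658 * 0.092 = 2.636536 kg/day

2.636536 kg/day


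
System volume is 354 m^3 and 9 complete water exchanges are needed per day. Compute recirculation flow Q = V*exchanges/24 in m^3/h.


Daily recirculation volume = 354 m^3 * 9 = 3186 m^3/day
Flow rate Q = daily volume / 24 h = 3186 / 24 = 132.75 m^3/h

132.75 m^3/h


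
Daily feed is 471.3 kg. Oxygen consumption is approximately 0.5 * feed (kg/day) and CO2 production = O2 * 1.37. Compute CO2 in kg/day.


O2 = 471.3 * 0.5 = 235.65
CO2 = 235.65 * 1.37 = 322.8405

322.8405 kg/day


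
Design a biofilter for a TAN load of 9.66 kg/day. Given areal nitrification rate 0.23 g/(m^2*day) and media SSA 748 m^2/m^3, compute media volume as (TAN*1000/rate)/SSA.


A = 9.66*1000 / 0.23 = 42000 m^2
V = 42000 / 748 = 56.1497

56.1497 m^3


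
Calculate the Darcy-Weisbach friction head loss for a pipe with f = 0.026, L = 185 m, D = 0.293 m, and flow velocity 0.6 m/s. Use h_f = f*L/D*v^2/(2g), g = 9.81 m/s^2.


v^2 = 0.6^2 = 0.36 m^2/s^2
L/D = 185/0.293 = 631.39932
h_f = f*(L/D)*v^2/(2g) = 0.026 * 631.39932 * 0.36 / 19.62 = 0.301218 m

0.301218 m


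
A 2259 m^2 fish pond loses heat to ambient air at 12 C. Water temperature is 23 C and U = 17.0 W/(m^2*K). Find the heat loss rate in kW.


Temperature difference dT = 23 - 12 = 11 K
Heat loss (W) = U * A * dT = 17.0 * 2259 * 11 = 422433 W
Convert to kW: 422433 / 1000 = 422.433 kW

422.433 kW


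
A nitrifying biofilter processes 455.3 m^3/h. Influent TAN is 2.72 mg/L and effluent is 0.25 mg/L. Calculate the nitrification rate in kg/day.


Concentration drop: TAN_in - TAN_out = 2.72 - 0.25 = 2.47 mg/L
Hourly TAN removed = Q * dTAN = 455.3 m^3/h * 2.47 mg/L = 1124.591 g/h  (m^3/h * mg/L = g/h)
Daily TAN removed = 1124.591 * 24 = 26990.184 g/day
Convert to kg/day: 26990.184 / 1000 = 26.990184 kg/day

26.990184 kg/day


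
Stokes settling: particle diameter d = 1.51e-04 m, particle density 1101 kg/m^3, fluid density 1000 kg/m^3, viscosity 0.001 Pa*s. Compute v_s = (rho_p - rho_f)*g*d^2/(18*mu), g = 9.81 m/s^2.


Density difference: rho_p - rho_f = 1101 - 1000 = 101 kg/m^3
d^2 = (1.51e-04)^2 = 2.2801e-08 m^2
Numerator = (rho_p - rho_f) * g * d^2 = 101 * 9.81 * 2.2801e-08 = 2.2591459e-05
Denominator = 18 * mu = 18 * 0.001 = 0.018
v_s = 2.2591459e-05 / 0.018 = 0.00125508 m/s
Check: Re = rho_f * v_s * d / mu = 1000 * 0.00125508 * 1.51e-04 / 0.001 = 0.19 < 1, so Stokes' law applies.

0.00125508 m/s


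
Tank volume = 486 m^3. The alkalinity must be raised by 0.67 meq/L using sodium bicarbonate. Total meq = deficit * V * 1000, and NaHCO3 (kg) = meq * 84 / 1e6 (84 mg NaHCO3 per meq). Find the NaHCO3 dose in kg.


Tank volume in L = 486 m^3 * 1000 = 486000 L
Total meq required = 0.67 meq/L * 486000 L = 325620 meq
NaHCO3 mass = 325620 meq * 84 mg/meq / 1e6 = 27.3521 kg

27.3521 kg


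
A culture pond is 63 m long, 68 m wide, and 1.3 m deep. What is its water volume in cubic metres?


Base area = L * W = 63 * 68 = 4284 m^2
Volume = area * depth = 4284 * 1.3 = 5569.2 m^3

5569.2 m^3


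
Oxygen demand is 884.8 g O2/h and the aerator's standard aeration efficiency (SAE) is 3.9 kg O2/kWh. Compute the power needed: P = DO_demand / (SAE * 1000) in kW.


SAE in g O2/kWh = 3.9 * 1000 = 3900 g/kWh
P = DO_demand / SAE_g = 884.8 / 3900 = 0.226872 kW

0.226872 kW


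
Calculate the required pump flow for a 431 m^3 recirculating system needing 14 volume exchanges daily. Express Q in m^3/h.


Daily recirculation volume = 431 m^3 * 14 = 6034 m^3/day
Flow rate Q = daily volume / 24 h = 6034 / 24 = 251.417 m^3/h

251.417 m^3/h


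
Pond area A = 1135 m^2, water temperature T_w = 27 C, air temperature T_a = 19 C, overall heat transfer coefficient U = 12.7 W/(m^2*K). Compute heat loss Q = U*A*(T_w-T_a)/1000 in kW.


Temperature difference dT = 27 - 19 = 8 K
Heat loss (W) = U * A * dT = 12.7 * 1135 * 8 = 115316 W
Convert to kW: 115316 / 1000 = 115.316 kW

115.316 kW


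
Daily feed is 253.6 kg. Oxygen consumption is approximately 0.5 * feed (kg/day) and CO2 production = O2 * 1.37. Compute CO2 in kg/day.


O2 = 253.6 * 0.5 = 126.8
CO2 = 126.8 * 1.37 = 173.716

173.716 kg/day


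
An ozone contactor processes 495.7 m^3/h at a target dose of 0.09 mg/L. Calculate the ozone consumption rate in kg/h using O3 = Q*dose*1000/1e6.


O3 demand (mg/h) = Q * dose * 1000 = 495.7 * 0.09 * 1000 = 44613 mg/h
Convert mg to kg: 44613 / 1e6 = 0.044613 kg/h

0.044613 kg/h
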